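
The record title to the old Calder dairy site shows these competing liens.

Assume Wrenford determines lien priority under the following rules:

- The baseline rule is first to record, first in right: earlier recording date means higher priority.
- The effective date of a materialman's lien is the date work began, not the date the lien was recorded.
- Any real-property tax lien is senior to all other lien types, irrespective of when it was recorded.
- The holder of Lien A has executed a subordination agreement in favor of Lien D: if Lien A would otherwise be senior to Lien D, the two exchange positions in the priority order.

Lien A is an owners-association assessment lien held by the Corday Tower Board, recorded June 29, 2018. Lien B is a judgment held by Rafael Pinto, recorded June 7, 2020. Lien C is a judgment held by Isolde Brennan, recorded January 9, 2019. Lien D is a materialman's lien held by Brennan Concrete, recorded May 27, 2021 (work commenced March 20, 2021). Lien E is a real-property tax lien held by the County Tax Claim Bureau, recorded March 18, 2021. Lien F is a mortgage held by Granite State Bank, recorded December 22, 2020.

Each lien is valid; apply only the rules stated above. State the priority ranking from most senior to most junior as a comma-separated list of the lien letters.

Adjusting effective dates: D relates back to March 20, 2021 (work commenced).
E, as a real-property tax lien, has superpriority and ranks first.
Ordering the rest by effective date: A (June 29, 2018), C (January 9, 2019), B (June 7, 2020), F (December 22, 2020), D (March 20, 2021).
The subordination applies — A was senior to D — so A and D swap.

E, D, C, B, F, A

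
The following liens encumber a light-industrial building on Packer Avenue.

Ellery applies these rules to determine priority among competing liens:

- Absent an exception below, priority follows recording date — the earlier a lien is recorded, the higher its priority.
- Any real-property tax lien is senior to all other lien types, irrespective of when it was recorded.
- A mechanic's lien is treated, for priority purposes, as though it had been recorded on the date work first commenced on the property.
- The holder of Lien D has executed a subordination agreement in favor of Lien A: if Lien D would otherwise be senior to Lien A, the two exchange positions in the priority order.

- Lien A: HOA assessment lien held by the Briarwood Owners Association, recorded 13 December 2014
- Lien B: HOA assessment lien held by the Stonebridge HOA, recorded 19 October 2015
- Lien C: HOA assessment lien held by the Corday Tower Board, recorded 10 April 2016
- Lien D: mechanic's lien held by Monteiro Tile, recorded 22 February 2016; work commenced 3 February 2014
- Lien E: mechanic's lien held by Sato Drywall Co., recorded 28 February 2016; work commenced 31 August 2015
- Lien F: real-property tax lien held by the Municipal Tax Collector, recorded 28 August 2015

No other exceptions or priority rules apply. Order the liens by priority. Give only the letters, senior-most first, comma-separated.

F, A, D, E, B, C

Effective dates: D relates back to 3 February 2014 (work commenced); E's effective date is 31 August 2015, when work began.
F is a real-property tax lien and takes priority over every other lien.
The other liens, earliest effective date first: D (3 February 2014), A (13 December 2014), E (31 August 2015), B (19 October 2015), C (10 April 2016).
D is senior to A before the subordination, so the two trade places.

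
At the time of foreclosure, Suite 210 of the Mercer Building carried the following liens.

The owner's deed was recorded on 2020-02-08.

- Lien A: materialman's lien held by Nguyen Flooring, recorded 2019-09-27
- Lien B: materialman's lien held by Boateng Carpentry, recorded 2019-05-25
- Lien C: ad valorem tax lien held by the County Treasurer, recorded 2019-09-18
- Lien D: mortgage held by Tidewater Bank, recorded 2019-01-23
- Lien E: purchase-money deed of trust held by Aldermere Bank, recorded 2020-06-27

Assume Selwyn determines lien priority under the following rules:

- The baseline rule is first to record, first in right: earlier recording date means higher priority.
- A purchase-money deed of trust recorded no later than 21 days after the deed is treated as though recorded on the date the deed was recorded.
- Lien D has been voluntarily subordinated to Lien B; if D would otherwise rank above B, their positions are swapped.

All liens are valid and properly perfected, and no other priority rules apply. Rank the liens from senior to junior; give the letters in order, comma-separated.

Effective dates after the stated exceptions: E missed the 21-day window (140 days after the deed), so its recording date stands.
Ordering by effective date: D (2019-01-23), B (2019-05-25), C (2019-09-18), A (2019-09-27), E (2020-06-27).
Because D would otherwise rank above B, the subordination swaps them.

B, D, C, A, E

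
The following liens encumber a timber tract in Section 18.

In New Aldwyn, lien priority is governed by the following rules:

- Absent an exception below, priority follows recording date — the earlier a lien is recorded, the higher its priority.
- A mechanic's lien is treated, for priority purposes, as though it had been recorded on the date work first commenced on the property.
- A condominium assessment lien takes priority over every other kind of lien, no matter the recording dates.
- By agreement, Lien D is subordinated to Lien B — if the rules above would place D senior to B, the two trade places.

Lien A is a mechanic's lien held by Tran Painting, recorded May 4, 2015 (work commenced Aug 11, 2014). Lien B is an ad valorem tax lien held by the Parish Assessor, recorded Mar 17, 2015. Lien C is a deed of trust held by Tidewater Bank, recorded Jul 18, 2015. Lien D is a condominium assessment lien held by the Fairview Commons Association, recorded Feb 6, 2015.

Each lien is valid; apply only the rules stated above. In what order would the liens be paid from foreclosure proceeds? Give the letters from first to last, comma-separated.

B, A, D, C

Effective dates after the stated exceptions: A relates back to Aug 11, 2014 (work commenced).
D, as a condominium assessment lien, has superpriority and ranks first.
Ordering the rest by effective date: A (Aug 11, 2014), B (Mar 17, 2015), C (Jul 18, 2015).
Because D would otherwise rank above B, the subordination swaps them.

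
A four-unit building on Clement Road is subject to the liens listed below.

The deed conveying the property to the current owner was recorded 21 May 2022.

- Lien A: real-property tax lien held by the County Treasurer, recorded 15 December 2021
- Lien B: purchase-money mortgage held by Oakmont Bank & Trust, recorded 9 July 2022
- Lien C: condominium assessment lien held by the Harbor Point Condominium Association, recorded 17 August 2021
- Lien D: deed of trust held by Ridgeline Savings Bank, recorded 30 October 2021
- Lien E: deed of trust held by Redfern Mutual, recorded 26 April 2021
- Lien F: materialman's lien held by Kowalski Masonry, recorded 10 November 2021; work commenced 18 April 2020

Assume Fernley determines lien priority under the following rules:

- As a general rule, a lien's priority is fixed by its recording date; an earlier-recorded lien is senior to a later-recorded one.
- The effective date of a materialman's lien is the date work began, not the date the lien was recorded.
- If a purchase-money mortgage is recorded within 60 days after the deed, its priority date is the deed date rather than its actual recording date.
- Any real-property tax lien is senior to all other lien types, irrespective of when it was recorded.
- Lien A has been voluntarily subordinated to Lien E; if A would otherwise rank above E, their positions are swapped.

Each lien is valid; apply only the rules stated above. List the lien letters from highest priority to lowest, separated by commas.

Effective dates after the stated exceptions: B's effective date is the deed date, 21 May 2022; F's effective date is 18 April 2020, when work began.
A, as a real-property tax lien, has superpriority and ranks first.
Remaining liens by effective date: F (18 April 2020), E (26 April 2021), C (17 August 2021), D (30 October 2021), B (21 May 2022).
A is senior to E before the subordination, so the two trade places.

E, F, A, C, D, B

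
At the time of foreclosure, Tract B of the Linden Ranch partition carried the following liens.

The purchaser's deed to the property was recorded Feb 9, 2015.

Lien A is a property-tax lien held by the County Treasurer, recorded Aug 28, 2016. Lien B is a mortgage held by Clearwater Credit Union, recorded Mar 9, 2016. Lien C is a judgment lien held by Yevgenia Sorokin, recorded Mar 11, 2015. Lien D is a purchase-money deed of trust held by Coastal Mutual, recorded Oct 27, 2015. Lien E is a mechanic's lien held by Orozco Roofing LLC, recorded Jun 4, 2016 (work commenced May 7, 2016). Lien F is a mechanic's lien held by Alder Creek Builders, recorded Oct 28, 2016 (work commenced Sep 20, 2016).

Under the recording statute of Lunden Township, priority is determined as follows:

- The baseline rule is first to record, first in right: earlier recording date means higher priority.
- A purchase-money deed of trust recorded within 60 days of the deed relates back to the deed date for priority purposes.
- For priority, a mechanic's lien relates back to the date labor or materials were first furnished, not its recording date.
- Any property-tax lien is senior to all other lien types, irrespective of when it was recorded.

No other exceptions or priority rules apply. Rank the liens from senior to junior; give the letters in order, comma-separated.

A, C, D, B, E, F

Effective dates after the stated exceptions: D was recorded 260 days after the deed, outside the 60-day window, so it keeps its recording date; E is treated as recorded May 7, 2016, the work-commencement date; F relates back to Sep 20, 2016 (work commenced).
As a property-tax lien, A is senior to every other lien.
The other liens, earliest effective date first: C (Mar 11, 2015), D (Oct 27, 2015), B (Mar 9, 2016), E (May 7, 2016), F (Sep 20, 2016).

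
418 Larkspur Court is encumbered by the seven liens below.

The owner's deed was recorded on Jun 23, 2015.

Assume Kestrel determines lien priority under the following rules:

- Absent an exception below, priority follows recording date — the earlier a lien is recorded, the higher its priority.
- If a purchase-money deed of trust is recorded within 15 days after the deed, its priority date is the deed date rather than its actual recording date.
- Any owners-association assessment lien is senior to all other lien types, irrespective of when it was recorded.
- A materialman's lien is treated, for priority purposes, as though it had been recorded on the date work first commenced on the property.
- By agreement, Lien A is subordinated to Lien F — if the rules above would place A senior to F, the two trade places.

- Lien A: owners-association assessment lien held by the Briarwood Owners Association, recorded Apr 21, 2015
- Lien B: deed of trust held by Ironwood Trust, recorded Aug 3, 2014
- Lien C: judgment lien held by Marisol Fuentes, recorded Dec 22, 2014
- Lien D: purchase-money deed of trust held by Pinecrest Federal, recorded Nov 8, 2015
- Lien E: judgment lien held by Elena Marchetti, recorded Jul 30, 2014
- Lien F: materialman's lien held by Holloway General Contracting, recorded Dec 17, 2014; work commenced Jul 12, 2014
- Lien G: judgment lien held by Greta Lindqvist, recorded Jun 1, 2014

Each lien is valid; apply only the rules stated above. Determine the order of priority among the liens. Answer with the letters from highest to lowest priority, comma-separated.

Adjusting effective dates: D was recorded 138 days after the deed, outside the 15-day window, so it keeps its recording date; F relates back to Jul 12, 2014 (work commenced).
A is an owners-association assessment lien and takes priority over every other lien.
The other liens, earliest effective date first: G (Jun 1, 2014), F (Jul 12, 2014), E (Jul 30, 2014), B (Aug 3, 2014), C (Dec 22, 2014), D (Nov 8, 2015).
A would otherwise be senior to F, so under the subordination agreement A and F exchange positions.

F, G, A, E, B, C, D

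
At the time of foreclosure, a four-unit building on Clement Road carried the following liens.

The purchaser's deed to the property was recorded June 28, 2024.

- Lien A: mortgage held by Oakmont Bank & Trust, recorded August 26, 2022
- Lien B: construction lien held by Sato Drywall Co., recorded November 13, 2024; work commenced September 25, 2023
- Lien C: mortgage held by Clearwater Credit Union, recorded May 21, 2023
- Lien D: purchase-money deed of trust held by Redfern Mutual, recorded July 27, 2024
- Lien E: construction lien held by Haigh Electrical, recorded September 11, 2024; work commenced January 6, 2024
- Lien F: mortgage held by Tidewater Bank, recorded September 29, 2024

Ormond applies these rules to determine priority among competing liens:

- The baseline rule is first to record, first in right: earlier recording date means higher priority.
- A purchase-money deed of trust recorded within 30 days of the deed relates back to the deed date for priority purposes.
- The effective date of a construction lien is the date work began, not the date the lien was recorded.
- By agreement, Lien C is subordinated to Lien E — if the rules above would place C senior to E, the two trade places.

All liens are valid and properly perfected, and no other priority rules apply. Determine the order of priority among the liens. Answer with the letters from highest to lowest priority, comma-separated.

Effective dates: B's effective date is September 25, 2023, when work began; D's effective date is the deed date, June 28, 2024; E relates back to January 6, 2024 (work commenced).
By effective date: A (August 26, 2022), C (May 21, 2023), B (September 25, 2023), E (January 6, 2024), D (June 28, 2024), F (September 29, 2024).
C is senior to E before the subordination, so the two trade places.

A, E, B, C, D, F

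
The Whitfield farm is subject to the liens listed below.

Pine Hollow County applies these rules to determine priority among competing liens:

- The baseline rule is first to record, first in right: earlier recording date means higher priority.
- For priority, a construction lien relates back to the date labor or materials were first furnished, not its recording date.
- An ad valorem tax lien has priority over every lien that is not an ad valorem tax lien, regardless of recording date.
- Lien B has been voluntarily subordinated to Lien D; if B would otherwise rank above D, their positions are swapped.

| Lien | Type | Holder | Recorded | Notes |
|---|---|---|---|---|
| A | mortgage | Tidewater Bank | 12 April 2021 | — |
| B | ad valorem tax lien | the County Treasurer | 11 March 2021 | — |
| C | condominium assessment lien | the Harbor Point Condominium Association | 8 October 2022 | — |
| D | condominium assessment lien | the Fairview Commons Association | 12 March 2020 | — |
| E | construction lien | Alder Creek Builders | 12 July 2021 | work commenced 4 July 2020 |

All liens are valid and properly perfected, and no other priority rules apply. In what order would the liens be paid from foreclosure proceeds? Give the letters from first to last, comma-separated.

D, B, E, A, C

Effective dates after the stated exceptions: E is treated as recorded 4 July 2020, the work-commencement date.
B is an ad valorem tax lien, so it outranks all other liens regardless of date.
The other liens, earliest effective date first: D (12 March 2020), E (4 July 2020), A (12 April 2021), C (8 October 2022).
B is senior to D before the subordination, so the two trade places.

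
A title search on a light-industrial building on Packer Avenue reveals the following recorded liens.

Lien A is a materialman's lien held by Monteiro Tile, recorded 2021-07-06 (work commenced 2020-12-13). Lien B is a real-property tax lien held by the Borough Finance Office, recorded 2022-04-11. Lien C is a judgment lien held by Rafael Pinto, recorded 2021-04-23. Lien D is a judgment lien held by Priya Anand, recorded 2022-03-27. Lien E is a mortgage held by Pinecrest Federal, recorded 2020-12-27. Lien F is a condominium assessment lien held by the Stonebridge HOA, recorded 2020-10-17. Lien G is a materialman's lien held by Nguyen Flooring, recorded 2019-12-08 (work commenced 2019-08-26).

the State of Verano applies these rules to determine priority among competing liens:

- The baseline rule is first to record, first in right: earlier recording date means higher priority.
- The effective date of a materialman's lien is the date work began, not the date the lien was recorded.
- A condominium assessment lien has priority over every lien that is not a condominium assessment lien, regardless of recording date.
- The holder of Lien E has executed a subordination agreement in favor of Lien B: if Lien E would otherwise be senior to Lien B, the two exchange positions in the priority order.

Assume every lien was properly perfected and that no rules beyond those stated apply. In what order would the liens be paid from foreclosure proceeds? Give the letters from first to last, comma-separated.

F, G, A, B, C, D, E

Effective dates: A's effective date is 2020-12-13, when work began; G is treated as recorded 2019-08-26, the work-commencement date.
F is a condominium assessment lien, so it outranks all other liens regardless of date.
Remaining liens by effective date: G (2019-08-26), A (2020-12-13), E (2020-12-27), C (2021-04-23), D (2022-03-27), B (2022-04-11).
E would otherwise be senior to B, so under the subordination agreement E and B exchange positions.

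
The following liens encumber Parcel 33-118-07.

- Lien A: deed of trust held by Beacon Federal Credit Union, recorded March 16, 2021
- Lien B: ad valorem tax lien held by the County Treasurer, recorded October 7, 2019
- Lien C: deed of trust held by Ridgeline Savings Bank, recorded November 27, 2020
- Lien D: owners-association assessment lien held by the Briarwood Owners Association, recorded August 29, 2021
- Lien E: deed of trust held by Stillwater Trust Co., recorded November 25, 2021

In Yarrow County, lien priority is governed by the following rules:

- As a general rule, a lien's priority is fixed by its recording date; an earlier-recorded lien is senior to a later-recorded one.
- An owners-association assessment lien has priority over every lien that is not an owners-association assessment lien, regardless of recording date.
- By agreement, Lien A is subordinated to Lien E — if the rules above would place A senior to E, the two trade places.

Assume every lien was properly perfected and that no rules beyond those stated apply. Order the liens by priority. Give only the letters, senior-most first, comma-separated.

As an owners-association assessment lien, D is senior to every other lien.
Among the remaining liens, by effective date: B (October 7, 2019), C (November 27, 2020), A (March 16, 2021), E (November 25, 2021).
The subordination applies — A was senior to E — so A and E swap.

D, B, C, E, A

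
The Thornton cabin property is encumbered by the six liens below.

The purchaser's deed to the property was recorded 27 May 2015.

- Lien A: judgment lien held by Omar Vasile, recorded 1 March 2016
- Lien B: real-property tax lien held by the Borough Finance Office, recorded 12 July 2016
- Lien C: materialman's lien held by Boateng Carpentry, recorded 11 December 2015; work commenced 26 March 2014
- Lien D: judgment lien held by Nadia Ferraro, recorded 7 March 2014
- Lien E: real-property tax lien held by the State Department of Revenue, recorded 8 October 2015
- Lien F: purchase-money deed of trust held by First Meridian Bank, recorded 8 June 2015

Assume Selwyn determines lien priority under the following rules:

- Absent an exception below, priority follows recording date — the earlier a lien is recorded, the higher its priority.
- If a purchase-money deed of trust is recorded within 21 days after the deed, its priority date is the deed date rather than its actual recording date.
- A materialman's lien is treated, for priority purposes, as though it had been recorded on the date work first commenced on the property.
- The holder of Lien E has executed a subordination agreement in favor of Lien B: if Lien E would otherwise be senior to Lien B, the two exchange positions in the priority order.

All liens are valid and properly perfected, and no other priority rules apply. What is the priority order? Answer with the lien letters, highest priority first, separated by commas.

D, C, F, B, A, E

First, effective dates: C is treated as recorded 26 March 2014, the work-commencement date; F relates back to the deed date 27 May 2015.
By effective date, earliest first: D (7 March 2014), C (26 March 2014), F (27 May 2015), E (8 October 2015), A (1 March 2016), B (12 July 2016).
Because E would otherwise rank above B, the subordination swaps them.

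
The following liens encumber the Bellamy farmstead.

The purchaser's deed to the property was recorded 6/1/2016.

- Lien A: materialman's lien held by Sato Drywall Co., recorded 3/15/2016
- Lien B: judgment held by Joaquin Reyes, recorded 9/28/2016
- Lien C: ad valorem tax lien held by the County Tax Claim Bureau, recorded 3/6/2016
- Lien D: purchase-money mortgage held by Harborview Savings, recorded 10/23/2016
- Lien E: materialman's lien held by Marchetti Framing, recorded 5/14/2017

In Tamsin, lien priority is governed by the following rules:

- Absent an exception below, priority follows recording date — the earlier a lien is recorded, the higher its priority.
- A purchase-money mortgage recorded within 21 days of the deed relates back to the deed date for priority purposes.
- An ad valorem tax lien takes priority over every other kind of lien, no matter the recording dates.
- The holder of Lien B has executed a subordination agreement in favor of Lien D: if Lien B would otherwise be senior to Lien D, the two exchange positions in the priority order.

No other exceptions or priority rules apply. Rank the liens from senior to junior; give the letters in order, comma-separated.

C, A, D, B, E

First, effective dates: D missed the 21-day window (144 days after the deed), so its recording date stands.
C is an ad valorem tax lien, so it outranks all other liens regardless of date.
Ordering the rest by effective date: A (3/15/2016), B (9/28/2016), D (10/23/2016), E (5/14/2017).
Because B would otherwise rank above D, the subordination swaps them.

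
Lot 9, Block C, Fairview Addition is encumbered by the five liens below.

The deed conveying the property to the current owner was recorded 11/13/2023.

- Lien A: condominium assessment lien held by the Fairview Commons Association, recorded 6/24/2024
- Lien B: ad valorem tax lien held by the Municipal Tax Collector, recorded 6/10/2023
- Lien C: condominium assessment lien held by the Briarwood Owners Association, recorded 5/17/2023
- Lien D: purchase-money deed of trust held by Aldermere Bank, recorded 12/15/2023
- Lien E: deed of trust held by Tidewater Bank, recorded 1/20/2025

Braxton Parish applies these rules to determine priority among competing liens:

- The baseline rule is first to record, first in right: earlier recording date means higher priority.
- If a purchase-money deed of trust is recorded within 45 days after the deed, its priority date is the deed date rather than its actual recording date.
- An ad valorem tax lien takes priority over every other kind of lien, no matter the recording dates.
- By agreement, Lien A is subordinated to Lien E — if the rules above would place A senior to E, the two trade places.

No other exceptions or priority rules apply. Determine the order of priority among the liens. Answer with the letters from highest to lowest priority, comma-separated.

B, C, D, E, A

First, effective dates: D's effective date is the deed date, 11/13/2023.
As an ad valorem tax lien, B is senior to every other lien.
Remaining liens by effective date: C (5/17/2023), D (11/13/2023), A (6/24/2024), E (1/20/2025).
A would otherwise be senior to E, so under the subordination agreement A and E exchange positions.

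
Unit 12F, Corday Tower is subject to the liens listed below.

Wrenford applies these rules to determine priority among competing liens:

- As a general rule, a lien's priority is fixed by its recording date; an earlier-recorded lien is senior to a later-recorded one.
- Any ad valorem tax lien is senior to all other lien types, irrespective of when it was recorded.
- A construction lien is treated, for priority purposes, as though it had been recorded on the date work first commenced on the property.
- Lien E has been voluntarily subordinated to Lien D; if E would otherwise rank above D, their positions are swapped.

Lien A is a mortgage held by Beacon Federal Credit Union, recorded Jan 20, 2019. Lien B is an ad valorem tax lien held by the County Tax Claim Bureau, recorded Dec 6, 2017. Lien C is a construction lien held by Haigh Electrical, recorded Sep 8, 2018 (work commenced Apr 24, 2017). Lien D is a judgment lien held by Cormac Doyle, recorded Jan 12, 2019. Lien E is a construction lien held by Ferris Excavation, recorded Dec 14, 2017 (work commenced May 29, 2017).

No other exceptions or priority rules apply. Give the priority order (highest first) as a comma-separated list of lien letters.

B, C, D, E, A

First, effective dates: C is treated as recorded Apr 24, 2017, the work-commencement date; E relates back to May 29, 2017 (work commenced).
B is an ad valorem tax lien and takes priority over every other lien.
Among the remaining liens, by effective date: C (Apr 24, 2017), E (May 29, 2017), D (Jan 12, 2019), A (Jan 20, 2019).
E would otherwise be senior to D, so under the subordination agreement E and D exchange positions.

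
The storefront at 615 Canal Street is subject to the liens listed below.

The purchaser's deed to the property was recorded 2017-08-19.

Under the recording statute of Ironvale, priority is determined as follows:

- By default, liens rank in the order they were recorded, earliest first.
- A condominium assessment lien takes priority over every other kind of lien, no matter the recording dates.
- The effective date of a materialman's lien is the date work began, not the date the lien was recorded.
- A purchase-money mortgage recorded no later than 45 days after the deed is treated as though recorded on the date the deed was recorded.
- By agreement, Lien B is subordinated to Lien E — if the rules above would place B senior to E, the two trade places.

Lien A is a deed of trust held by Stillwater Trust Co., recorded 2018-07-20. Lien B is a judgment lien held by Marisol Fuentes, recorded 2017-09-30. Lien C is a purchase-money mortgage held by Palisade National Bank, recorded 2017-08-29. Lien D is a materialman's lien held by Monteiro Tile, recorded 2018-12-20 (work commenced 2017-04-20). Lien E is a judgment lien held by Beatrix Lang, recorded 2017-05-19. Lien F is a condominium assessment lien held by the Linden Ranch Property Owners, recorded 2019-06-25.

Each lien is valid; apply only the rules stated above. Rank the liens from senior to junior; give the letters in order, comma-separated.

Effective dates after the stated exceptions: C relates back to the deed date 2017-08-19; D relates back to 2017-04-20 (work commenced).
As a condominium assessment lien, F is senior to every other lien.
Remaining liens by effective date: D (2017-04-20), E (2017-05-19), C (2017-08-19), B (2017-09-30), A (2018-07-20).
B already ranks below E; the subordination has no effect.

F, D, E, C, B, A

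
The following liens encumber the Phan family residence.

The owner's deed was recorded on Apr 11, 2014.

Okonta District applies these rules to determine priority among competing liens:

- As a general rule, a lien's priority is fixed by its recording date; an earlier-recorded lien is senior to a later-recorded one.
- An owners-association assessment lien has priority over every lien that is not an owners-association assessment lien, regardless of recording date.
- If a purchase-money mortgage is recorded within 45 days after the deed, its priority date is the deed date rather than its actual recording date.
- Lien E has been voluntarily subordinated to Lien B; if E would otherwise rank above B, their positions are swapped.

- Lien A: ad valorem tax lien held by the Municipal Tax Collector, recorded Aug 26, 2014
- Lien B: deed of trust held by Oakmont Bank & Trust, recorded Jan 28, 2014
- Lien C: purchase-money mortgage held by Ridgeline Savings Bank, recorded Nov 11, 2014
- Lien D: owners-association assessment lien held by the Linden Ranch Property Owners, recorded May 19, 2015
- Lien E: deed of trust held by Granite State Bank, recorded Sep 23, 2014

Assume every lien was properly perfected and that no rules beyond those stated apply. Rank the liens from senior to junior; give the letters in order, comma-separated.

Effective dates: C was recorded 214 days after the deed, outside the 45-day window, so it keeps its recording date.
D is an owners-association assessment lien and takes priority over every other lien.
The other liens, earliest effective date first: B (Jan 28, 2014), A (Aug 26, 2014), E (Sep 23, 2014), C (Nov 11, 2014).
Since E is not senior to B, the subordination leaves the order unchanged.

D, B, A, E, C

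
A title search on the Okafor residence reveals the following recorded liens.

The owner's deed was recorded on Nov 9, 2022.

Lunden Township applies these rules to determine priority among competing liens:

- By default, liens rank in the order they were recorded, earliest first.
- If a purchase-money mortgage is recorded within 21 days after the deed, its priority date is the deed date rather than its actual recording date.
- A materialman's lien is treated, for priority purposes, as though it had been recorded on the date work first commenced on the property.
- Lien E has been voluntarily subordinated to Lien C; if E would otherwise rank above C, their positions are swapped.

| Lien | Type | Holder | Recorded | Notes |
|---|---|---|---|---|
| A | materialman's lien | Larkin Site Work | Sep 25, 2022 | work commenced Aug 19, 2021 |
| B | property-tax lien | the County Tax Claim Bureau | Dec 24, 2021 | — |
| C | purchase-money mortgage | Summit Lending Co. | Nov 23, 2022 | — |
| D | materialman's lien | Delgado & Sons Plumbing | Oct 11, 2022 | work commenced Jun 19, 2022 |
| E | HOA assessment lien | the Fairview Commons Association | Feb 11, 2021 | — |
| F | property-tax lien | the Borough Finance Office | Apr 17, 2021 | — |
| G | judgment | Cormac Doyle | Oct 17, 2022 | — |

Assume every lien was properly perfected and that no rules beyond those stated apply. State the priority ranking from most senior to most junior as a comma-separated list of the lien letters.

Effective dates after the stated exceptions: A's effective date is Aug 19, 2021, when work began; C relates back to the deed date Nov 9, 2022; D's effective date is Jun 19, 2022, when work began.
Sorted by effective date: E (Feb 11, 2021), F (Apr 17, 2021), A (Aug 19, 2021), B (Dec 24, 2021), D (Jun 19, 2022), G (Oct 17, 2022), C (Nov 9, 2022).
E would otherwise be senior to C, so under the subordination agreement E and C exchange positions.

C, F, A, B, D, G, E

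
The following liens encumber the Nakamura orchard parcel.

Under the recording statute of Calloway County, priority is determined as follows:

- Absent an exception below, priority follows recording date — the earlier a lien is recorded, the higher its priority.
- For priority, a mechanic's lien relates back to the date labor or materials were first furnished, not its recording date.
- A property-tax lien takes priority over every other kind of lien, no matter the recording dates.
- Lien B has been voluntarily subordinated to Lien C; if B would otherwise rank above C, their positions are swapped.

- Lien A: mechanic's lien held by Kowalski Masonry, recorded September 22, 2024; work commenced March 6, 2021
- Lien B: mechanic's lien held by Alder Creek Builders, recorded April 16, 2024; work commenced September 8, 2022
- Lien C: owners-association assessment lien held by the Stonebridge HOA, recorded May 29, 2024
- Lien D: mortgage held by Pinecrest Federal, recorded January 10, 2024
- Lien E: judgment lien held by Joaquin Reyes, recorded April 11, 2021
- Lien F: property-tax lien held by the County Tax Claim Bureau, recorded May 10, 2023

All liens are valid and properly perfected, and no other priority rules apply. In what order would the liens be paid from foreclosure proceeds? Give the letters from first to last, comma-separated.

Effective dates: A relates back to March 6, 2021 (work commenced); B is treated as recorded September 8, 2022, the work-commencement date.
As a property-tax lien, F is senior to every other lien.
The other liens, earliest effective date first: A (March 6, 2021), E (April 11, 2021), B (September 8, 2022), D (January 10, 2024), C (May 29, 2024).
B is senior to C before the subordination, so the two trade places.

F, A, E, C, D, B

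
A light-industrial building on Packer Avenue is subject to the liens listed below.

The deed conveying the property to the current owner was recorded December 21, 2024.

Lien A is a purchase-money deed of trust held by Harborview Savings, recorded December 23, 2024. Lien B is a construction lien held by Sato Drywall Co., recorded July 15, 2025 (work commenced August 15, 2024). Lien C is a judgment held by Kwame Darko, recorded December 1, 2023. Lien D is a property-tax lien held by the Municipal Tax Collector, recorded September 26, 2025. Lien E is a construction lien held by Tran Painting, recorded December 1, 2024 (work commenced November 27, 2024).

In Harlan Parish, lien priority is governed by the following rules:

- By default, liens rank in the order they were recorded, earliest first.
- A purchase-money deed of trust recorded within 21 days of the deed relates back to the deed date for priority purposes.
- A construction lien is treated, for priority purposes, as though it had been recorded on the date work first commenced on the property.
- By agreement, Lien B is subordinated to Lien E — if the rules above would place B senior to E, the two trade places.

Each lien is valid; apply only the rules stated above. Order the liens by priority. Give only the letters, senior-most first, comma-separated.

First, effective dates: A's effective date is the deed date, December 21, 2024; B's effective date is August 15, 2024, when work began; E is treated as recorded November 27, 2024, the work-commencement date.
Ordering by effective date: C (December 1, 2023), B (August 15, 2024), E (November 27, 2024), A (December 21, 2024), D (September 26, 2025).
Because B would otherwise rank above E, the subordination swaps them.

C, E, B, A, D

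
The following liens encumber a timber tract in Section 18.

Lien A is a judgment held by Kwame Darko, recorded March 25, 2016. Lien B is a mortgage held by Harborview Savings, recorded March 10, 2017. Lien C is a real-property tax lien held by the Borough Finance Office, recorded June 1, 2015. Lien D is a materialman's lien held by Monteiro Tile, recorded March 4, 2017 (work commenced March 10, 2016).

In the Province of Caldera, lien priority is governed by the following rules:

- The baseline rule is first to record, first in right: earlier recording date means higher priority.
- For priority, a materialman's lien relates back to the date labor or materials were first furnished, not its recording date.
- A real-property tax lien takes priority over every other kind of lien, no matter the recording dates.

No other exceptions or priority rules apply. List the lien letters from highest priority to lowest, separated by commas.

C, D, A, B

Adjusting effective dates: D is treated as recorded March 10, 2016, the work-commencement date.
C is a real-property tax lien and takes priority over every other lien.
Among the remaining liens, by effective date: D (March 10, 2016), A (March 25, 2016), B (March 10, 2017).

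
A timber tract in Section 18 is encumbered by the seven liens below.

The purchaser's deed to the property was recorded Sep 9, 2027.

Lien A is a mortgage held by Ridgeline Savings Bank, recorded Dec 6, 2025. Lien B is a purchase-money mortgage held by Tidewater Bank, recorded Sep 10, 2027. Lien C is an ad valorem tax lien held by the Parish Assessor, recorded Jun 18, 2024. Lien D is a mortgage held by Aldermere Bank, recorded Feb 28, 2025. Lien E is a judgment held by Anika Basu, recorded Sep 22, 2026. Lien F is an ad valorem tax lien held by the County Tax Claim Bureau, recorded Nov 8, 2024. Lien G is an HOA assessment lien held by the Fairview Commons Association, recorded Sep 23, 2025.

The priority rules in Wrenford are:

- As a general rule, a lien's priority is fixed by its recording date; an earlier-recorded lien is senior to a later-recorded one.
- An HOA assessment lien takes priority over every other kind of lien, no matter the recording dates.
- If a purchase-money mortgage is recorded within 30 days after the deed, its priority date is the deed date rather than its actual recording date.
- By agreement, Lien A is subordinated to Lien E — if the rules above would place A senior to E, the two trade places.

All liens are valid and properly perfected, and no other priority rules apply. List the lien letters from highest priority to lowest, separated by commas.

G, C, F, D, E, A, B

First, effective dates: B was recorded within the 30-day window, so its effective date is the deed date Sep 9, 2027.
G, as an HOA assessment lien, has superpriority and ranks first.
The other liens, earliest effective date first: C (Jun 18, 2024), F (Nov 8, 2024), D (Feb 28, 2025), A (Dec 6, 2025), E (Sep 22, 2026), B (Sep 9, 2027).
A is senior to E before the subordination, so the two trade places.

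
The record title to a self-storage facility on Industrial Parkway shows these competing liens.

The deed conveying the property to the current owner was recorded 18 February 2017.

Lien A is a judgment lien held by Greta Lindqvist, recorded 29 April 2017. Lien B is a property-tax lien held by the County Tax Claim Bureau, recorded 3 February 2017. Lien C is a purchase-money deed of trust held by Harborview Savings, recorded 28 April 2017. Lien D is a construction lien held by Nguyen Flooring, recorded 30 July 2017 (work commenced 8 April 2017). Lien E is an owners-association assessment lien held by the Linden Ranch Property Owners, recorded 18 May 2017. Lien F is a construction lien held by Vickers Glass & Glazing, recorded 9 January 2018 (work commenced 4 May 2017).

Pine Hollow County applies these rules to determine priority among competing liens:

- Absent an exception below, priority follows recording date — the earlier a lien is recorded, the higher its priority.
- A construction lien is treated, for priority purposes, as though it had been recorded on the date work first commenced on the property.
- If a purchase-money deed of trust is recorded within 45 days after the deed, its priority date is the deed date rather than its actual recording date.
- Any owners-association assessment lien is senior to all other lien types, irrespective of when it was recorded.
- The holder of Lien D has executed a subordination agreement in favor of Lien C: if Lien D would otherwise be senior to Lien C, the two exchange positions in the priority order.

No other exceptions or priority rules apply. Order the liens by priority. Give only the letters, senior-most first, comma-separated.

First, effective dates: C was recorded 69 days after the deed, outside the 45-day window, so it keeps its recording date; D relates back to 8 April 2017 (work commenced); F's effective date is 4 May 2017, when work began.
E, as an owners-association assessment lien, has superpriority and ranks first.
Ordering the rest by effective date: B (3 February 2017), D (8 April 2017), C (28 April 2017), A (29 April 2017), F (4 May 2017).
D would otherwise be senior to C, so under the subordination agreement D and C exchange positions.

E, B, C, D, A, F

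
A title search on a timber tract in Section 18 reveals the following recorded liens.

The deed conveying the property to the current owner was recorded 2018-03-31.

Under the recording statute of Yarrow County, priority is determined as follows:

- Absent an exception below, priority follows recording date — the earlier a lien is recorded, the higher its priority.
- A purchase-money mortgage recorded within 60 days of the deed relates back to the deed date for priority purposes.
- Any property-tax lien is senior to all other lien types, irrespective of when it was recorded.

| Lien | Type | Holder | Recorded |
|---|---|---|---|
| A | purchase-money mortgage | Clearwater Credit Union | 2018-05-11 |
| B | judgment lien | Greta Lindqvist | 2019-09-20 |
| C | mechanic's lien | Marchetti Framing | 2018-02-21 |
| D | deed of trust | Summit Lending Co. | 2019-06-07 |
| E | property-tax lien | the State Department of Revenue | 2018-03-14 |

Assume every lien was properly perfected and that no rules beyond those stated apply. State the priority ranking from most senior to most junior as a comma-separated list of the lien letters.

First, effective dates: A's effective date is the deed date, 2018-03-31.
As a property-tax lien, E is senior to every other lien.
Among the remaining liens, by effective date: C (2018-02-21), A (2018-03-31), D (2019-06-07), B (2019-09-20).

E, C, A, D, B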